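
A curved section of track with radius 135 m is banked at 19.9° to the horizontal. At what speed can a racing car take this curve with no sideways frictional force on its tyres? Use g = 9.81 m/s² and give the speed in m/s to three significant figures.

On a frictionless banked curve, N sinθ = mv²/r and N cosθ = mg, so tanθ = v²/(rg).
v = √(r g tanθ) = √(135 × 9.81 × tan 19.9°) = √(135 × 9.81 × 0.3620) = √479.4 = 21.90 m/s.

21.9 m/s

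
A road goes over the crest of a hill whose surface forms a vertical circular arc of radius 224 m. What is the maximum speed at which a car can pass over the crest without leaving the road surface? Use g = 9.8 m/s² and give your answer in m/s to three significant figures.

At the crest the centre of the circle is below the car, so the net downward (centripetal) force is mg − N = mv²/r.
The car leaves the road when N → 0, giving v_max = √(g r) = √(9.8 × 224) = 46.85 m/s.

46.9 m/s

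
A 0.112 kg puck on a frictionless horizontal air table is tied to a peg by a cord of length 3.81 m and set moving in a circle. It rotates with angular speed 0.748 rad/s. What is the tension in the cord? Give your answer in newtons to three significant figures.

0.239 N

v = ωr = 0.748 × 3.81 = 2.850 m/s.
The tension is the only horizontal force, so it supplies the full centripetal force: T = m v²/r = 0.112 × (2.850)²/3.81 = 0.112 × 8.122/3.81 = 0.2388 N.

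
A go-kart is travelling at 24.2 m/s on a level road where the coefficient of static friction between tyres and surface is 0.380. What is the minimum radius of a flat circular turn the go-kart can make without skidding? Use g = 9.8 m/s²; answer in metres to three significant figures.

At the limit, μ_s m g = m v²/r, so r_min = v²/(μ_s g) = (24.2)²/(0.380 × 9.8) = 585.6/3.724 = 157.3 m.

157 m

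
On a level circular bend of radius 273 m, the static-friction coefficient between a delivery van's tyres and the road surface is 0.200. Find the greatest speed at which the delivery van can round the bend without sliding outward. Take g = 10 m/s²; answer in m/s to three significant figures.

The only inward force on a level bend is static friction, so at the limit f_s = μ_s N = μ_s m g = m v²/r.
Mass cancels: v_max = √(μ_s g r) = √(0.200 × 10.0 × 273) = √546.0 = 23.37 m/s.

23.4 m/s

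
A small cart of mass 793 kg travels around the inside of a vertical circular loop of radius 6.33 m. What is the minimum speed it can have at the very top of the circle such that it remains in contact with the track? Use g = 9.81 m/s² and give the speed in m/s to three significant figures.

At the highest point the centre is directly below, so both the weight and N act inward: N + mg = mv²/r.
At minimum speed N → 0, so mg = mv_min²/r ⇒ v_min = √(g r) = √(9.81 × 6.33) = 7.880 m/s.

7.88 m/s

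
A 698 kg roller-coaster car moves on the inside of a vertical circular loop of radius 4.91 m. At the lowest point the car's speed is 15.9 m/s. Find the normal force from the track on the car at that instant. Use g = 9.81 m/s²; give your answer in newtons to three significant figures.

42800 N

At the lowest point, N points up (toward the centre) and the weight mg points down (away from the centre), so the net inward force is N − mg = mv²/r.
N = m(v²/r + g) = 698 × ((15.9)²/4.91 + 9.81) = 698 × (51.49 + 9.81) = 698 × 61.30 = 42790 N.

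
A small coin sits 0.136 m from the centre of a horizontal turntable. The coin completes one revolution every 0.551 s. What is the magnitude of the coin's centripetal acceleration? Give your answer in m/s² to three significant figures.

v = 2πr/T = 2π × 0.136/0.551 = 1.551 m/s.
a_c = v²/r = (1.551)²/0.136 = 2.405/0.136 = 17.68 m/s².

17.7 m/s²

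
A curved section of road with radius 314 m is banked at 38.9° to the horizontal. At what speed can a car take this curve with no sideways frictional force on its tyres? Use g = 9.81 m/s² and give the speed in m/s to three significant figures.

49.9 m/s

On a frictionless banked curve, N sinθ = mv²/r and N cosθ = mg, so tanθ = v²/(rg).
v = √(r g tanθ) = √(314 × 9.81 × tan 38.9°) = √(314 × 9.81 × 0.8069) = √2486 = 49.86 m/s.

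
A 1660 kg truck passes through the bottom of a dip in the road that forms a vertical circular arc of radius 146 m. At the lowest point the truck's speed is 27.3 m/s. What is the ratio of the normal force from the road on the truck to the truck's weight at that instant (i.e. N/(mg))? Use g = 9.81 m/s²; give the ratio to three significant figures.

1.52

At the bottom, N − mg = mv²/r, so N = m(v²/r + g) and N/(mg) = v²/(rg) + 1 = (27.3)²/(146 × 9.81) + 1 = 0.5204 + 1 = 1.520.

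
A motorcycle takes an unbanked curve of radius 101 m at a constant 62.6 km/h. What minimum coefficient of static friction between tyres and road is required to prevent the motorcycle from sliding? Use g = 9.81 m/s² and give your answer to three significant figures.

v = 62.6/3.6 = 17.39 m/s.
Friction provides the centripetal force: μ_s m g = m v²/r, so μ_s = v²/(g r) = (17.39)²/(9.81 × 101) = 302.4/990.8 = 0.3052.

0.305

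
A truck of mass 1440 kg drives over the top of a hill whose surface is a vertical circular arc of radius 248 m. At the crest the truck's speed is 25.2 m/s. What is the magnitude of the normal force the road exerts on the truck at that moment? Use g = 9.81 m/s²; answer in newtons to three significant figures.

At the crest the centripetal acceleration points downward (toward the centre of the arc), so mg − N = mv²/r.
N = m(g − v²/r) = 1440 × (9.81 − (25.2)²/248) = 1440 × (9.81 − 2.561) = 1440 × 7.249 = 10440 N.

10400 N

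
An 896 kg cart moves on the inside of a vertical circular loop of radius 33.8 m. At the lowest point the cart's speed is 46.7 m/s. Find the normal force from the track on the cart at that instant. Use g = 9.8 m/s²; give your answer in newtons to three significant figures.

At the lowest point, N points up (toward the centre) and the weight mg points down (away from the centre), so the net inward force is N − mg = mv²/r.
N = m(v²/r + g) = 896 × ((46.7)²/33.8 + 9.8) = 896 × (64.52 + 9.8) = 896 × 74.32 = 66590 N.

66600 N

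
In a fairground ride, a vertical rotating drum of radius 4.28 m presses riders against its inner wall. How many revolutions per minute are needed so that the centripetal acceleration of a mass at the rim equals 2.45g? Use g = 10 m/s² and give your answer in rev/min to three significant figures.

Require ω²r = 2.45g, so ω = √(2.45 × 10.0/4.28) = 2.393 rad/s.
In rev/min: ω × 60/(2π) = 2.393 × 60/(2π) = 22.85 rev/min.

22.8 rev/min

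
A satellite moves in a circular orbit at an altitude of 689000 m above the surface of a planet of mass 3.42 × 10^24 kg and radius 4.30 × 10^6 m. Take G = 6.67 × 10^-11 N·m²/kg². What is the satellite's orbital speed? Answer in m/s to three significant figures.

6760 m/s

Orbital radius r = R + h = 4.30 × 10^6 + 689000 = 4.989 × 10^6 m.
Gravity supplies the centripetal force: G M m / r² = m v² / r, so v = √(GM/r).
v = √(6.67 × 10^-11 × 3.42 × 10^24 / 4.989 × 10^6) = √(4.572 × 10^7) = 6762 m/s.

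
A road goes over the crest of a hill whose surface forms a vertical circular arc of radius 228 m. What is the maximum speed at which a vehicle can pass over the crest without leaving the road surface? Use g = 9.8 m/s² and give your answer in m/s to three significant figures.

47.3 m/s

At the crest the centre of the circle is below the vehicle, so the net downward (centripetal) force is mg − N = mv²/r.
The vehicle leaves the road when N → 0, giving v_max = √(g r) = √(9.8 × 228) = 47.27 m/s.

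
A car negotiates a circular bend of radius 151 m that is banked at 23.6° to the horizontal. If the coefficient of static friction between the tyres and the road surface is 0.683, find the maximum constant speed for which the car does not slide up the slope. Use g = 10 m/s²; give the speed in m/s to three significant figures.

At the maximum speed, friction acts down the slope at its limiting value f = μN. Radially (horizontal, toward centre): N sinθ + μN cosθ = mv²/r. Vertically: N cosθ − μN sinθ = mg.
Dividing: v² = r g (sinθ + μcosθ)/(cosθ − μsinθ).
sinθ + μcosθ = 0.4003 + 0.683×0.9164 = 1.026; cosθ − μsinθ = 0.9164 − 0.683×0.4003 = 0.6429.
v² = 151 × 10.0 × 1.026/0.6429 = 2410 m²/s², so v = 49.09 m/s.

49.1 m/s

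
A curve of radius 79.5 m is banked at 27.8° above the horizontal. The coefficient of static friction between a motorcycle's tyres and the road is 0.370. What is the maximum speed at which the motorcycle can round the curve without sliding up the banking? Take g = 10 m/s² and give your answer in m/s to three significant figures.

At the maximum speed, friction acts down the slope at its limiting value f = μN. Radially (horizontal, toward centre): N sinθ + μN cosθ = mv²/r. Vertically: N cosθ − μN sinθ = mg.
Dividing: v² = r g (sinθ + μcosθ)/(cosθ − μsinθ).
sinθ + μcosθ = 0.4664 + 0.370×0.8846 = 0.7937; cosθ − μsinθ = 0.8846 − 0.370×0.4664 = 0.7120.
v² = 79.5 × 10.0 × 0.7937/0.7120 = 886.2 m²/s², so v = 29.77 m/s.

29.8 m/s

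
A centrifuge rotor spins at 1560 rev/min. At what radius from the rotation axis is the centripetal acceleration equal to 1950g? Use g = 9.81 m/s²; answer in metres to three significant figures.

ω = 1560 rev/min × 2π/60 = 163.4 rad/s.
a_c = ω²r = 1950g ⇒ r = 1950 × 9.81 / (163.4)² = 19130/26690 = 0.7168 m.

0.717 m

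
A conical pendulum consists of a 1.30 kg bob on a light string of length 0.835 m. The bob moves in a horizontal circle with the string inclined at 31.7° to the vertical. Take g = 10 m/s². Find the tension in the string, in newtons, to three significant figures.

15.3 N

Vertically the bob has no acceleration, so T cosθ = mg.
T = mg/cosθ = 1.30 × 10.0 / cos 31.7° = 13.00/0.8508 = 15.28 N.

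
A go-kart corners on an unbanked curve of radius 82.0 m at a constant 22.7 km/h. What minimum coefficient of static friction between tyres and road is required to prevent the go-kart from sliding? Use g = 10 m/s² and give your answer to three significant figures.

v = 22.7/3.6 = 6.306 m/s.
Friction provides the centripetal force: μ_s m g = m v²/r, so μ_s = v²/(g r) = (6.306)²/(10.0 × 82.0) = 39.76/820.0 = 0.04849.

0.0485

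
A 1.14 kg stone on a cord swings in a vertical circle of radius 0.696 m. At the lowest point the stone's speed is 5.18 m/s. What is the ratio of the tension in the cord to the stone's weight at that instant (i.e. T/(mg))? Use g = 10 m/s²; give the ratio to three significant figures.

4.86

At the bottom, T − mg = mv²/r, so T = m(v²/r + g) and T/(mg) = v²/(rg) + 1 = (5.18)²/(0.696 × 10.0) + 1 = 3.855 + 1 = 4.855.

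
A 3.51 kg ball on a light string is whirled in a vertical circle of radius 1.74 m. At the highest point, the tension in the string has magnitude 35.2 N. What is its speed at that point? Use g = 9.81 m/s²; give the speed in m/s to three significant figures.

5.88 m/s

At the top, T + mg = mv²/r, so v = √(r(T/m + g)) = √(1.74 × (35.2/3.51 + 9.81)) = √(1.74 × 19.84) = √34.52 = 5.875 m/s.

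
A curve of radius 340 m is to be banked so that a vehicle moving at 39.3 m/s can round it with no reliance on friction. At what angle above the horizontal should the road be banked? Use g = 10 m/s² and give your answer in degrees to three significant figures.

24.4°

With no friction, the horizontal component of the normal force provides the centripetal force: N sinθ = mv²/r, while N cosθ = mg vertically.
Dividing: tanθ = v²/(r g) = (39.3)²/(340 × 10.0) = 1544/3400 = 0.4543.
θ = arctan(0.4543) = 24.43°.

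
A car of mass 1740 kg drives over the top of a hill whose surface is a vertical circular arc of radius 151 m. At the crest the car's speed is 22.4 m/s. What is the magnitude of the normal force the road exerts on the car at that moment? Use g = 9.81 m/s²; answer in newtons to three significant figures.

11300 N

At the crest the centripetal acceleration points downward (toward the centre of the arc), so mg − N = mv²/r.
N = m(g − v²/r) = 1740 × (9.81 − (22.4)²/151) = 1740 × (9.81 − 3.323) = 1740 × 6.487 = 11290 N.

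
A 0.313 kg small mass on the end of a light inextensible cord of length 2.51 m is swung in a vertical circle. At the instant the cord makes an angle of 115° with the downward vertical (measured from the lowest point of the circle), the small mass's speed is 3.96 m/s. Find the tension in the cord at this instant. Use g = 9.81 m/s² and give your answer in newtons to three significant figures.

Take the radial direction toward the centre of the circle as positive. The component of the weight along the string toward the centre is −mg cos φ (φ measured from the bottom), so Newton's second law along the string gives T − mg cos φ = m v²/r.
cos 115° = -0.4226, so T = m(v²/r + g cos φ) = 0.313 × ((3.96)²/2.51 + 9.81 × -0.4226) = 0.313 × (6.248 + (-4.146)) = 0.313 × 2.102 = 0.6579 N.

0.658 N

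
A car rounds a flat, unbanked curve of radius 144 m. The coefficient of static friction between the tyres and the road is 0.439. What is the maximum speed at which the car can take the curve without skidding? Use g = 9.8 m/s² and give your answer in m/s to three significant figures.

The only inward force on a level bend is static friction, so at the limit f_s = μ_s N = μ_s m g = m v²/r.
Mass cancels: v_max = √(μ_s g r) = √(0.439 × 9.8 × 144) = √619.5 = 24.89 m/s.

24.9 m/s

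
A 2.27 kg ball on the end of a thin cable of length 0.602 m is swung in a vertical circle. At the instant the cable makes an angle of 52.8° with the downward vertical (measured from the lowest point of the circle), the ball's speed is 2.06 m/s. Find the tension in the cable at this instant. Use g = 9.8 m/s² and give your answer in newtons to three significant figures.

29.5 N

Take the radial direction toward the centre of the circle as positive. The component of the weight along the string toward the centre is −mg cos φ (φ measured from the bottom), so Newton's second law along the string gives T − mg cos φ = m v²/r.
cos 52.8° = 0.6046, so T = m(v²/r + g cos φ) = 2.27 × ((2.06)²/0.602 + 9.8 × 0.6046) = 2.27 × (7.049 + (5.925)) = 2.27 × 12.97 = 29.45 N.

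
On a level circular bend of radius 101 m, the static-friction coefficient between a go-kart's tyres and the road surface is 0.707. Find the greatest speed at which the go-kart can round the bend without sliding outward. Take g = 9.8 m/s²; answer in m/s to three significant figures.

On a flat curve, static friction is the only horizontal force, so it must supply the full centripetal force: μ_s m g = m v²/r.
Mass cancels: v_max = √(μ_s g r) = √(0.707 × 9.8 × 101) = √699.8 = 26.45 m/s.

26.5 m/s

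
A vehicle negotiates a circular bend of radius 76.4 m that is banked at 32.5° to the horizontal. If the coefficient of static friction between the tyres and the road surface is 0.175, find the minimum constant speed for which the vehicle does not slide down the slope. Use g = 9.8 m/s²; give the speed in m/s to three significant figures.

17.6 m/s

At the minimum speed, friction acts up the slope at its limiting value f = μN. Radially (horizontal, toward centre): N sinθ − μN cosθ = mv²/r. Vertically: N cosθ + μN sinθ = mg.
Dividing: v² = r g (sinθ − μcosθ)/(cosθ + μsinθ).
sinθ − μcosθ = 0.5373 − 0.175×0.8434 = 0.3897; cosθ + μsinθ = 0.8434 + 0.175×0.5373 = 0.9374.
v² = 76.4 × 9.8 × 0.3897/0.9374 = 311.3 m²/s², so v = 17.64 m/s.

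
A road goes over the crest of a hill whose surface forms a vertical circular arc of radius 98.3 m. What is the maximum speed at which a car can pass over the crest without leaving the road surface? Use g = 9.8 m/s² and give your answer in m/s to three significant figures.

At the crest the centre of the circle is below the car, so the net downward (centripetal) force is mg − N = mv²/r.
The car leaves the road when N → 0, giving v_max = √(g r) = √(9.8 × 98.3) = 31.04 m/s.

31.0 m/s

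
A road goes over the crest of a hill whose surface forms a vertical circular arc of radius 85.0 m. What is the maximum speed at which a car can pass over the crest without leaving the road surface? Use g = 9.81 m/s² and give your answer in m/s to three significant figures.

At the crest the centre of the circle is below the car, so the net downward (centripetal) force is mg − N = mv²/r.
The car leaves the road when N → 0, giving v_max = √(g r) = √(9.81 × 85.0) = 28.88 m/s.

28.9 m/s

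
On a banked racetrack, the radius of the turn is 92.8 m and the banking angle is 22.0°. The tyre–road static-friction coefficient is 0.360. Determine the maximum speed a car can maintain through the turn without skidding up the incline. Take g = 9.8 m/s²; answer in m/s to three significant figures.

At the maximum speed, friction acts down the slope at its limiting value f = μN. Radially (horizontal, toward centre): N sinθ + μN cosθ = mv²/r. Vertically: N cosθ − μN sinθ = mg.
Dividing: v² = r g (sinθ + μcosθ)/(cosθ − μsinθ).
sinθ + μcosθ = 0.3746 + 0.360×0.9272 = 0.7084; cosθ − μsinθ = 0.9272 − 0.360×0.3746 = 0.7923.
v² = 92.8 × 9.8 × 0.7084/0.7923 = 813.1 m²/s², so v = 28.51 m/s.

28.5 m/s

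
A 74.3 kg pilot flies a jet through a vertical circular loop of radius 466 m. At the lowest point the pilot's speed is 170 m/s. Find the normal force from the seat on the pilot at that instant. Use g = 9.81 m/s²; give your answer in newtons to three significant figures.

At the lowest point, N points up (toward the centre) and the weight mg points down (away from the centre), so the net inward force is N − mg = mv²/r.
N = m(v²/r + g) = 74.3 × ((170)²/466 + 9.81) = 74.3 × (62.02 + 9.81) = 74.3 × 71.83 = 5337 N.

5340 N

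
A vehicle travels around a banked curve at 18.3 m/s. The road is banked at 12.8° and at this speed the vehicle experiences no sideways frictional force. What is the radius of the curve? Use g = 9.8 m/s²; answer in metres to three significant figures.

Frictionless banking: tanθ = v²/(rg), so r = v²/(g tanθ).
r = (18.3)²/(9.8 × tan 12.8°) = 334.9/(9.8 × 0.2272) = 334.9/2.227 = 150.4 m.

150 m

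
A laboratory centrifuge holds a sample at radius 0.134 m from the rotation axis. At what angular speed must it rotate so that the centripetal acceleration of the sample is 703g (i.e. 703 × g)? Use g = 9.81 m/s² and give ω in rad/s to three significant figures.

227 rad/s

Centripetal acceleration a_c = ω²r. Setting ω²r = 703g:
ω = √(703g / r) = √(703 × 9.81 / 0.134) = √51470 = 226.9 rad/s.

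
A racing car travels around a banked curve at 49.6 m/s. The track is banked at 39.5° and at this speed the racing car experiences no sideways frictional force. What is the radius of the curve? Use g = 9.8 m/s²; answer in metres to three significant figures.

305 m

Frictionless banking: tanθ = v²/(rg), so r = v²/(g tanθ).
r = (49.6)²/(9.8 × tan 39.5°) = 2460/(9.8 × 0.8243) = 2460/8.078 = 304.5 m.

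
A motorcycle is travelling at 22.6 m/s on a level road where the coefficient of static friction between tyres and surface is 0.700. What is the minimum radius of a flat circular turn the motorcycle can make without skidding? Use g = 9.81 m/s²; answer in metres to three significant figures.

At the limit, μ_s m g = m v²/r, so r_min = v²/(μ_s g) = (22.6)²/(0.700 × 9.81) = 510.8/6.867 = 74.38 m.

74.4 m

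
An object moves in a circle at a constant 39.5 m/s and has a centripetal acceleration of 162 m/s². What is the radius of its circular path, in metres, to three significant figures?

a_c = v²/r ⇒ r = v²/a_c = (39.5)²/162 = 1560/162 = 9.631 m.

9.63 m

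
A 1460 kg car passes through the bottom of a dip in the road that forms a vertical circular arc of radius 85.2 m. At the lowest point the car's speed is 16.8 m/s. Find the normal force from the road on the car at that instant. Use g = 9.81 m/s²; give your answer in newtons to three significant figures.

19200 N

At the lowest point, N points up (toward the centre) and the weight mg points down (away from the centre), so the net inward force is N − mg = mv²/r.
N = m(v²/r + g) = 1460 × ((16.8)²/85.2 + 9.81) = 1460 × (3.313 + 9.81) = 1460 × 13.12 = 19160 N.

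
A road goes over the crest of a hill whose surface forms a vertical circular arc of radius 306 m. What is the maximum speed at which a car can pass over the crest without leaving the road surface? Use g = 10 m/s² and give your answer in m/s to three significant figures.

At the crest the centre of the circle is below the car, so the net downward (centripetal) force is mg − N = mv²/r.
The car leaves the road when N → 0, giving v_max = √(g r) = √(10.0 × 306) = 55.32 m/s.

55.3 m/s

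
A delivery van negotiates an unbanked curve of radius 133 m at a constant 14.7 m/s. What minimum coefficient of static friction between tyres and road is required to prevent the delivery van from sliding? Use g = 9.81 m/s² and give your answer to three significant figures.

0.166

Friction provides the centripetal force: μ_s m g = m v²/r, so μ_s = v²/(g r) = (14.70)²/(9.81 × 133) = 216.1/1305 = 0.1656.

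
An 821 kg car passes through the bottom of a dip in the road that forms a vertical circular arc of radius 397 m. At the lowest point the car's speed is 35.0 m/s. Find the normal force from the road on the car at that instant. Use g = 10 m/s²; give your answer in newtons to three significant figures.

At the lowest point, N points up (toward the centre) and the weight mg points down (away from the centre), so the net inward force is N − mg = mv²/r.
N = m(v²/r + g) = 821 × ((35.0)²/397 + 10.0) = 821 × (3.086 + 10.0) = 821 × 13.09 = 10740 N.

10700 N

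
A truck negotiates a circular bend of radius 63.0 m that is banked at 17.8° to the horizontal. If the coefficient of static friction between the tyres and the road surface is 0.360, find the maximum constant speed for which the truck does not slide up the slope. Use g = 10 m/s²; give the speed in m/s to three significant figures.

22.0 m/s

At the maximum speed, friction acts down the slope at its limiting value f = μN. Radially (horizontal, toward centre): N sinθ + μN cosθ = mv²/r. Vertically: N cosθ − μN sinθ = mg.
Dividing: v² = r g (sinθ + μcosθ)/(cosθ − μsinθ).
sinθ + μcosθ = 0.3057 + 0.360×0.9521 = 0.6485; cosθ − μsinθ = 0.9521 − 0.360×0.3057 = 0.8421.
v² = 63.0 × 10.0 × 0.6485/0.8421 = 485.1 m²/s², so v = 22.03 m/s.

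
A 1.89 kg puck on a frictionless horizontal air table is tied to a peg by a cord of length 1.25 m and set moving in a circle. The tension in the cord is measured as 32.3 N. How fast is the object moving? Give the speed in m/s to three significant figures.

T = m v²/r ⇒ v = √(T r / m) = √(32.3 × 1.25 / 1.89) = √21.36 = 4.622 m/s.

4.62 m/s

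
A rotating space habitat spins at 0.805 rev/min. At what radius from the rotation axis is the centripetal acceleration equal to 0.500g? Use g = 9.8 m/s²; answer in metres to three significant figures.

690 m

ω = 0.805 rev/min × 2π/60 = 0.08430 rad/s.
a_c = ω²r = 0.500g ⇒ r = 0.500 × 9.8 / (0.08430)² = 4.900/0.007106 = 689.5 m.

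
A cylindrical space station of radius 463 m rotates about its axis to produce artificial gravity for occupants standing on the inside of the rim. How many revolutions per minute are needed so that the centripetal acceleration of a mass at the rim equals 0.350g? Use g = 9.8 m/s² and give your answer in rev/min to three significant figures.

Require ω²r = 0.350g, so ω = √(0.350 × 9.8/463) = 0.08607 rad/s.
In rev/min: ω × 60/(2π) = 0.08607 × 60/(2π) = 0.8219 rev/min.

0.822 rev/min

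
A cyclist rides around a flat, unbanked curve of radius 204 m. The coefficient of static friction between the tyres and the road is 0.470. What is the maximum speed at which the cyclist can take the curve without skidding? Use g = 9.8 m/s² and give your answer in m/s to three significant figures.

30.7 m/s

Friction provides the centripetal force on a flat curve. At maximum speed it is at its limiting value: μ_s m g = m v²/r.
Mass cancels: v_max = √(μ_s g r) = √(0.470 × 9.8 × 204) = √939.6 = 30.65 m/s.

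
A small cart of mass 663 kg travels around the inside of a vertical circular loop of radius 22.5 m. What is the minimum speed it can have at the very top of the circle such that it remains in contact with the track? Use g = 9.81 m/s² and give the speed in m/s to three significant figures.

14.9 m/s

At the highest point the centre is directly below, so both the weight and N act inward: N + mg = mv²/r.
At minimum speed N → 0, so mg = mv_min²/r ⇒ v_min = √(g r) = √(9.81 × 22.5) = 14.86 m/s.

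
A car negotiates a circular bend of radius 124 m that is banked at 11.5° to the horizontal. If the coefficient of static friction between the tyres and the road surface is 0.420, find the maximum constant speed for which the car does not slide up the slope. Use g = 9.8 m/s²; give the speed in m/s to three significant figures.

28.8 m/s

At the maximum speed, friction acts down the slope at its limiting value f = μN. Radially (horizontal, toward centre): N sinθ + μN cosθ = mv²/r. Vertically: N cosθ − μN sinθ = mg.
Dividing: v² = r g (sinθ + μcosθ)/(cosθ − μsinθ).
sinθ + μcosθ = 0.1994 + 0.420×0.9799 = 0.6109; cosθ − μsinθ = 0.9799 − 0.420×0.1994 = 0.8962.
v² = 124 × 9.8 × 0.6109/0.8962 = 828.4 m²/s², so v = 28.78 m/s.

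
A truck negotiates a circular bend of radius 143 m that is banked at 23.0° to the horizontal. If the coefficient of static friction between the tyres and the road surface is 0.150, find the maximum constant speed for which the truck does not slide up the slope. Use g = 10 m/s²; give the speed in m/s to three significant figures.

29.6 m/s

At the maximum speed, friction acts down the slope at its limiting value f = μN. Radially (horizontal, toward centre): N sinθ + μN cosθ = mv²/r. Vertically: N cosθ − μN sinθ = mg.
Dividing: v² = r g (sinθ + μcosθ)/(cosθ − μsinθ).
sinθ + μcosθ = 0.3907 + 0.150×0.9205 = 0.5288; cosθ − μsinθ = 0.9205 − 0.150×0.3907 = 0.8619.
v² = 143 × 10.0 × 0.5288/0.8619 = 877.4 m²/s², so v = 29.62 m/s.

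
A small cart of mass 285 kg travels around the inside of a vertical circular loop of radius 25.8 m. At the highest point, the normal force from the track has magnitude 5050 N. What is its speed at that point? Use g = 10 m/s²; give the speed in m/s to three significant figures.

At the top, N + mg = mv²/r, so v = √(r(N/m + g)) = √(25.8 × (5050/285 + 10.0)) = √(25.8 × 27.72) = √715.2 = 26.74 m/s.

26.7 m/s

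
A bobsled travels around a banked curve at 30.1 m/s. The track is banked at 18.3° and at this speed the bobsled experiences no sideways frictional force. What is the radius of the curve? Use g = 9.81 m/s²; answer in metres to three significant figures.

Frictionless banking: tanθ = v²/(rg), so r = v²/(g tanθ).
r = (30.1)²/(9.81 × tan 18.3°) = 906.0/(9.81 × 0.3307) = 906.0/3.244 = 279.3 m.

279 m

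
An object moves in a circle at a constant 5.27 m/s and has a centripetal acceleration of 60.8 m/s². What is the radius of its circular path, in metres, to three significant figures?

a_c = v²/r ⇒ r = v²/a_c = (5.27)²/60.8 = 27.77/60.8 = 0.4568 m.

0.457 m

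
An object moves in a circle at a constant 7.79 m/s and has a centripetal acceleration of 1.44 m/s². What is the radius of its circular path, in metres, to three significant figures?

a_c = v²/r ⇒ r = v²/a_c = (7.79)²/1.44 = 60.68/1.44 = 42.14 m.

42.1 m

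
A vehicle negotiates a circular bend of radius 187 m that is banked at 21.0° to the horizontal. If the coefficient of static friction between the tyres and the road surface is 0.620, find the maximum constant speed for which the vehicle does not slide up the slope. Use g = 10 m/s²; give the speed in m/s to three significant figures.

49.6 m/s

At the maximum speed, friction acts down the slope at its limiting value f = μN. Radially (horizontal, toward centre): N sinθ + μN cosθ = mv²/r. Vertically: N cosθ − μN sinθ = mg.
Dividing: v² = r g (sinθ + μcosθ)/(cosθ − μsinθ).
sinθ + μcosθ = 0.3584 + 0.620×0.9336 = 0.9372; cosθ − μsinθ = 0.9336 − 0.620×0.3584 = 0.7114.
v² = 187 × 10.0 × 0.9372/0.7114 = 2464 m²/s², so v = 49.63 m/s.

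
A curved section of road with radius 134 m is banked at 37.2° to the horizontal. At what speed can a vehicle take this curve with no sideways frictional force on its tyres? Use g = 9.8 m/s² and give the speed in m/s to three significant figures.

On a frictionless banked curve, N sinθ = mv²/r and N cosθ = mg, so tanθ = v²/(rg).
v = √(r g tanθ) = √(134 × 9.8 × tan 37.2°) = √(134 × 9.8 × 0.7590) = √996.8 = 31.57 m/s.

31.6 m/s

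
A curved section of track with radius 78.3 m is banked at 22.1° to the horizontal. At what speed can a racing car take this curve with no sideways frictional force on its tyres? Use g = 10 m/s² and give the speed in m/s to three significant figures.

17.8 m/s

On a frictionless banked curve, N sinθ = mv²/r and N cosθ = mg, so tanθ = v²/(rg).
v = √(r g tanθ) = √(78.3 × 10.0 × tan 22.1°) = √(78.3 × 10.0 × 0.4061) = √317.9 = 17.83 m/s.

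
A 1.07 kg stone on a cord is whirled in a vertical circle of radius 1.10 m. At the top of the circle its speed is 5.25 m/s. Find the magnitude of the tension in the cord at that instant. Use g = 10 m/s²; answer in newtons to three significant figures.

16.1 N

At the top, both T and the weight mg point inward (toward the centre), so T + mg = mv²/r.
T = m(v²/r − g) = 1.07 × ((5.25)²/1.10 − 10.0) = 1.07 × (25.06 − 10.0) = 1.07 × 15.06 = 16.11 N.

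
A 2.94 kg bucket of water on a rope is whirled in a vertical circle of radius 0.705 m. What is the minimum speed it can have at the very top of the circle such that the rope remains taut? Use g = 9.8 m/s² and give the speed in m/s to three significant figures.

At the top, both weight mg and T point toward the centre: T + mg = mv²/r.
At minimum speed T → 0, so mg = mv_min²/r ⇒ v_min = √(g r) = √(9.8 × 0.705) = 2.628 m/s.

2.63 m/s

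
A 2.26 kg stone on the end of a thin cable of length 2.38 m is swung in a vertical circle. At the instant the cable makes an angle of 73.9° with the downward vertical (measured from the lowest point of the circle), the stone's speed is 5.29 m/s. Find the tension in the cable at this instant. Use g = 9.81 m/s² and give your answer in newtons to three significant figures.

32.7 N

Take the radial direction toward the centre of the circle as positive. The component of the weight along the string toward the centre is −mg cos φ (φ measured from the bottom), so Newton's second law along the string gives T − mg cos φ = m v²/r.
cos 73.9° = 0.2773, so T = m(v²/r + g cos φ) = 2.26 × ((5.29)²/2.38 + 9.81 × 0.2773) = 2.26 × (11.76 + (2.720)) = 2.26 × 14.48 = 32.72 N.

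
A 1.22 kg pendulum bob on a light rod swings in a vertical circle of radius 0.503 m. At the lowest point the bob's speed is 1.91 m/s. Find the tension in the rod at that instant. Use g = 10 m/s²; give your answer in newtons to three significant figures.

21.0 N

At the lowest point, T points up (toward the centre) and the weight mg points down (away from the centre), so the net inward force is T − mg = mv²/r.
T = m(v²/r + g) = 1.22 × ((1.91)²/0.503 + 10.0) = 1.22 × (7.253 + 10.0) = 1.22 × 17.25 = 21.05 N.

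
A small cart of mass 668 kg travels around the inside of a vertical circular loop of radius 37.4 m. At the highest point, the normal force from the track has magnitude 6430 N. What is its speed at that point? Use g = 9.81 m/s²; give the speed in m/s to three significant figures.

At the top, N + mg = mv²/r, so v = √(r(N/m + g)) = √(37.4 × (6430/668 + 9.81)) = √(37.4 × 19.44) = √726.9 = 26.96 m/s.

27.0 m/s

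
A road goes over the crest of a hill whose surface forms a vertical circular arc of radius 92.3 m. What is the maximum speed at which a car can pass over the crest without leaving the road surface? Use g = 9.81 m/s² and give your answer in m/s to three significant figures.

30.1 m/s

At the crest the centre of the circle is below the car, so the net downward (centripetal) force is mg − N = mv²/r.
The car leaves the road when N → 0, giving v_max = √(g r) = √(9.81 × 92.3) = 30.09 m/s.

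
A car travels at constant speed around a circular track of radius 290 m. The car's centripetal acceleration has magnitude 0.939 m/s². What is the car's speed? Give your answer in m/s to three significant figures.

16.5 m/s

a_c = v²/r ⇒ v = √(a_c · r) = √(0.939 × 290) = √272.3 = 16.50 m/s.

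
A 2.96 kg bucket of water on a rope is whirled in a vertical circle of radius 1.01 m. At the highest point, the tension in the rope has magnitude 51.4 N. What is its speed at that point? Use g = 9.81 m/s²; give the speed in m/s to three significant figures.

5.24 m/s

At the top, T + mg = mv²/r, so v = √(r(T/m + g)) = √(1.01 × (51.4/2.96 + 9.81)) = √(1.01 × 27.17) = √27.45 = 5.239 m/s.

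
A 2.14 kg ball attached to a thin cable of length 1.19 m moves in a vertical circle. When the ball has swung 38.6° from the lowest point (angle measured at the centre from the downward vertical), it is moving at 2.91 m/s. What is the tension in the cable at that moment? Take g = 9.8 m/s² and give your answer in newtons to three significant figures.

31.6 N

Take the radial direction toward the centre of the circle as positive. The component of the weight along the string toward the centre is −mg cos φ (φ measured from the bottom), so Newton's second law along the string gives T − mg cos φ = m v²/r.
cos 38.6° = 0.7815, so T = m(v²/r + g cos φ) = 2.14 × ((2.91)²/1.19 + 9.8 × 0.7815) = 2.14 × (7.116 + (7.659)) = 2.14 × 14.77 = 31.62 N.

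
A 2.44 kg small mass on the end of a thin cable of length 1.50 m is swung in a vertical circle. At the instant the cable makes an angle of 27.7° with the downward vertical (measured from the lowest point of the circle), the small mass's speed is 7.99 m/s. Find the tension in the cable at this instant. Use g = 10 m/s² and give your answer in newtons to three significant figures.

Take the radial direction toward the centre of the circle as positive. The component of the weight along the string toward the centre is −mg cos φ (φ measured from the bottom), so Newton's second law along the string gives T − mg cos φ = m v²/r.
cos 27.7° = 0.8854, so T = m(v²/r + g cos φ) = 2.44 × ((7.99)²/1.50 + 10.0 × 0.8854) = 2.44 × (42.56 + (8.854)) = 2.44 × 51.41 = 125.5 N.

125 N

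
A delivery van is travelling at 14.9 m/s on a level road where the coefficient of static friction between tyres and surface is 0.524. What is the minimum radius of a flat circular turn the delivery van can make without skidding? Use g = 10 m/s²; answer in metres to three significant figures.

42.4 m

At the limit, μ_s m g = m v²/r, so r_min = v²/(μ_s g) = (14.9)²/(0.524 × 10.0) = 222.0/5.240 = 42.37 m.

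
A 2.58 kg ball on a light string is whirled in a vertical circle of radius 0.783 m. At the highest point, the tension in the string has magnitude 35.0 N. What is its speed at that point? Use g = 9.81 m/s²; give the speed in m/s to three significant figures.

4.28 m/s

At the top, T + mg = mv²/r, so v = √(r(T/m + g)) = √(0.783 × (35.0/2.58 + 9.81)) = √(0.783 × 23.38) = √18.30 = 4.278 m/s.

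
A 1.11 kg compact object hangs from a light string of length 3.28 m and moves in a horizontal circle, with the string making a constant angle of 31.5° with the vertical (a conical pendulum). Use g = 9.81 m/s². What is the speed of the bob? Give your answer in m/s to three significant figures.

The radius of the circle is r = L sinθ = 3.28 × sin 31.5° = 1.714 m.
Horizontally T sinθ = mv²/r and vertically T cosθ = mg, so tanθ = v²/(rg).
v = √(r g tanθ) = √(1.714 × 9.81 × 0.6128) = √10.30 = 3.210 m/s.

3.21 m/s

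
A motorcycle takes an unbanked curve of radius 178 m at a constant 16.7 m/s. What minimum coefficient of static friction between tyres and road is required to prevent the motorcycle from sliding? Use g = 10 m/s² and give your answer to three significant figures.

Friction provides the centripetal force: μ_s m g = m v²/r, so μ_s = v²/(g r) = (16.70)²/(10.0 × 178) = 278.9/1780 = 0.1567.

0.157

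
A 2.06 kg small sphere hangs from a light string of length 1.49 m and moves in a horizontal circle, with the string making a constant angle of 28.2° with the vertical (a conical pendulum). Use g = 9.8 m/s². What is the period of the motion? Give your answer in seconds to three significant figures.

r = L sinθ = 0.7041 m. From T sinθ = mω²r and T cosθ = mg: tanθ = ω²r/g, so ω² = g tanθ / r = g/(L cosθ).
ω = √(g/(L cosθ)) = √(9.8/(1.49 × 0.8813)) = √7.463 = 2.732 rad/s.
Period = 2π/ω = 2.300 s.

2.30 s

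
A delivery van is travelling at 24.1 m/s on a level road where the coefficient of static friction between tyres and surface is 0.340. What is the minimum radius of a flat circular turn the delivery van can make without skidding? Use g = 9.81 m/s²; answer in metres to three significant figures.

At the limit, μ_s m g = m v²/r, so r_min = v²/(μ_s g) = (24.1)²/(0.340 × 9.81) = 580.8/3.335 = 174.1 m.

174 m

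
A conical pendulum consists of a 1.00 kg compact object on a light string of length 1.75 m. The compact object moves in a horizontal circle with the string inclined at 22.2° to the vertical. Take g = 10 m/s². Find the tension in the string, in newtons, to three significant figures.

10.8 N

Vertically the bob has no acceleration, so T cosθ = mg.
T = mg/cosθ = 1.00 × 10.0 / cos 22.2° = 10.00/0.9259 = 10.80 N.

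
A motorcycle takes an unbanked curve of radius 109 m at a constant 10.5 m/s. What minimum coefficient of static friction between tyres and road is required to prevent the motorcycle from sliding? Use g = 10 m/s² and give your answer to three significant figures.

Friction provides the centripetal force: μ_s m g = m v²/r, so μ_s = v²/(g r) = (10.50)²/(10.0 × 109) = 110.2/1090 = 0.1011.

0.101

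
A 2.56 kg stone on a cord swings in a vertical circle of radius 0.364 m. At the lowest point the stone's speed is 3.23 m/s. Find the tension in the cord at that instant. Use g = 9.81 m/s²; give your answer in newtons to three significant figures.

At the lowest point, T points up (toward the centre) and the weight mg points down (away from the centre), so the net inward force is T − mg = mv²/r.
T = m(v²/r + g) = 2.56 × ((3.23)²/0.364 + 9.81) = 2.56 × (28.66 + 9.81) = 2.56 × 38.47 = 98.49 N.

98.5 N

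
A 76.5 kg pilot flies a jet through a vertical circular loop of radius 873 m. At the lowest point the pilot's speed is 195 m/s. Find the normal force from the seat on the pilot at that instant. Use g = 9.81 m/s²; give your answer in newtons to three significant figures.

4080 N

At the lowest point, N points up (toward the centre) and the weight mg points down (away from the centre), so the net inward force is N − mg = mv²/r.
N = m(v²/r + g) = 76.5 × ((195)²/873 + 9.81) = 76.5 × (43.56 + 9.81) = 76.5 × 53.37 = 4083 N.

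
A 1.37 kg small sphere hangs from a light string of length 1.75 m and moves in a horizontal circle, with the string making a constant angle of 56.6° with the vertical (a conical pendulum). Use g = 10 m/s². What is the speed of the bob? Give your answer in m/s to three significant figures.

4.71 m/s

The radius of the circle is r = L sinθ = 1.75 × sin 56.6° = 1.461 m.
Horizontally T sinθ = mv²/r and vertically T cosθ = mg, so tanθ = v²/(rg).
v = √(r g tanθ) = √(1.461 × 10.0 × 1.517) = √22.16 = 4.707 m/s.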